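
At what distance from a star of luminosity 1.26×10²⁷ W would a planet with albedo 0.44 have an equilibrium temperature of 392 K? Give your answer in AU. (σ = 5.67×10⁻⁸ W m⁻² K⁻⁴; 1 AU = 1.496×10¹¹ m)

From T_eq⁴ = L(1−A)/(16πσd²): d = √[L(1−A)/(16πσT_eq⁴)].
d = √[1.26×10²⁷ × 0.56 / (16π × 5.67×10⁻⁸ × (392)⁴)] = 1.02×10¹¹ m = 0.684 AU.

d ≈ 0.684 AU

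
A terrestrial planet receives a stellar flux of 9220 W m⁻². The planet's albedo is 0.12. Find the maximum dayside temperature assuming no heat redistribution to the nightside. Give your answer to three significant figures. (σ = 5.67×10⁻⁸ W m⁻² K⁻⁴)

With no redistribution each surface element balances locally: S(1−A) = σT⁴.
T = [9220 × 0.88 / 5.67×10⁻⁸]^(1/4) = (1.43×10¹¹)^(1/4) = 615 K.

T_ss ≈ 615 K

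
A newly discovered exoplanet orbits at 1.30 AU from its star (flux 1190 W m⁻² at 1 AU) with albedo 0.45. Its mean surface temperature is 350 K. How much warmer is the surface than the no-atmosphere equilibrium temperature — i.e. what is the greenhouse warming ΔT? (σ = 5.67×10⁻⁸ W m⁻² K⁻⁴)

ΔT ≈ 146.7 K

S = 1190/1.30² = 704.1 W m⁻².
T_eq = [S(1−A)/(4σ)]^(1/4) = [704.1×0.55/(4×5.67×10⁻⁸)]^(1/4) = 203.3 K.
ΔT = T_surf − T_eq = 350 − 203.3.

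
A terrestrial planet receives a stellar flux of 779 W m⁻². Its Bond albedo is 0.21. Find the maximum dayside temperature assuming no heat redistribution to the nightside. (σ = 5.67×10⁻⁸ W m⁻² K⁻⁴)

T_ss ≈ 323 K

With no redistribution each surface element balances locally: S(1−A) = σT⁴.
T = [779 × 0.79 / 5.67×10⁻⁸]^(1/4) = (1.09×10¹⁰)^(1/4) = 323 K.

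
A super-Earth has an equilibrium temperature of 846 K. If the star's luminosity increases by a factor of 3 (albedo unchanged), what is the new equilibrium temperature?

T_eq ≈ 1110 K

T_eq ∝ L^(1/4) · d^(−1/2).
T′ = 846 × 3^(1/4) = 1110 K.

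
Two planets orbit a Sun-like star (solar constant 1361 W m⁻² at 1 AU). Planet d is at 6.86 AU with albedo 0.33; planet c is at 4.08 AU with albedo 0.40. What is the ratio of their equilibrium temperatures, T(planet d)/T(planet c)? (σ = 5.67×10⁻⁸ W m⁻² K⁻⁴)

T_eq = [S₀(1−A)/(4σd²)]^(1/4), so T ∝ (1−A)^(1/4) / √d.
T₁ = [1361×0.67/(4×5.67×10⁻⁸×6.86²)]^(1/4) = 96.14 K.
T₂ = [1361×0.60/(4×5.67×10⁻⁸×4.08²)]^(1/4) = 121.27 K.

T₁/T₂ ≈ 0.793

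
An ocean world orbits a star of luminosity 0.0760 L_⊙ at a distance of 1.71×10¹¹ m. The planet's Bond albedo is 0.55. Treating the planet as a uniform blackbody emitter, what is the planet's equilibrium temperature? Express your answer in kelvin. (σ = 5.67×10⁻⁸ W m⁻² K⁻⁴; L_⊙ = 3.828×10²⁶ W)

L = 0.0760 × 3.828×10²⁶ = 2.91×10²⁵ W.
Flux: S = L/(4πd²) = 2.91×10²⁵/(4π×(1.71×10¹¹)²) = 79.2 W m⁻².
Energy balance: absorbed = emitted ⇒ πR²·S(1−A) = 4πR²·σT_eq⁴, so T_eq⁴ = S(1−A)/(4σ).
T_eq = [79.2 × 0.45 / (4 × 5.67×10⁻⁸)]^(1/4) = (1.57×10⁸)^(1/4) = 112 K.

T_eq ≈ 112 K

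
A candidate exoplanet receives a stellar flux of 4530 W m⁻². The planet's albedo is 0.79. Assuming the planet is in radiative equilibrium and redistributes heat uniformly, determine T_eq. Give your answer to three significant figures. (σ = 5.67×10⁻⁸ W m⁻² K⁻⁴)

Energy balance: absorbed = emitted ⇒ πR²·S(1−A) = 4πR²·σT_eq⁴, so T_eq⁴ = S(1−A)/(4σ).
T_eq = [4530 × 0.21 / (4 × 5.67×10⁻⁸)]^(1/4) = (4.19×10⁹)^(1/4) = 254 K.

T_eq ≈ 254 K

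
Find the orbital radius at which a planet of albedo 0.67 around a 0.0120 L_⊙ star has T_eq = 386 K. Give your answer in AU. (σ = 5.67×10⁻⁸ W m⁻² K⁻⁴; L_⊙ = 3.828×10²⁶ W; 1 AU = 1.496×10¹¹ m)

L = 0.0120 × 3.828×10²⁶ = 4.59×10²⁴ W.
From T_eq⁴ = L(1−A)/(16πσd²): d = √[L(1−A)/(16πσT_eq⁴)].
d = √[4.59×10²⁴ × 0.33 / (16π × 5.67×10⁻⁸ × (386)⁴)] = 4.89×10⁹ m = 0.0327 AU.

d ≈ 0.0327 AU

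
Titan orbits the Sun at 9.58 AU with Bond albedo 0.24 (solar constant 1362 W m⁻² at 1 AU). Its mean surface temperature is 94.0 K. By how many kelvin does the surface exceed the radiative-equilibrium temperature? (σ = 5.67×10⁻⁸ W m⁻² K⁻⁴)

S = 1362/9.58² = 14.84 W m⁻².
T_eq = [S(1−A)/(4σ)]^(1/4) = [14.84×0.76/(4×5.67×10⁻⁸)]^(1/4) = 84.0 K.
ΔT = T_surf − T_eq = 94 − 84.0.

ΔT ≈ 10.0 K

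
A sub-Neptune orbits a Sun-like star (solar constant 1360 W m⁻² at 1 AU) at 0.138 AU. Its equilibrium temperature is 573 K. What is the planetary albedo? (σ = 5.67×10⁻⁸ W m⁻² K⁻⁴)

Flux at 0.138 AU: S = 1360/0.138² = 7.14×10⁴ W m⁻².
From T_eq⁴ = S(1−A)/(4σ): 1−A = 4σT_eq⁴/S.
1−A = 4 × 5.67×10⁻⁸ × (573)⁴ / 7.14×10⁴ = 0.342.

A ≈ 0.66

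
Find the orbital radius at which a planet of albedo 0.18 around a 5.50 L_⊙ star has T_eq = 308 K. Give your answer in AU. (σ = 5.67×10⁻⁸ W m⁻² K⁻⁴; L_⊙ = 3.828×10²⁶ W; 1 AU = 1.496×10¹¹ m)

d ≈ 1.73 AU

L = 5.50 × 3.828×10²⁶ = 2.11×10²⁷ W.
From T_eq⁴ = L(1−A)/(16πσd²): d = √[L(1−A)/(16πσT_eq⁴)].
d = √[2.11×10²⁷ × 0.82 / (16π × 5.67×10⁻⁸ × (308)⁴)] = 2.59×10¹¹ m = 1.73 AU.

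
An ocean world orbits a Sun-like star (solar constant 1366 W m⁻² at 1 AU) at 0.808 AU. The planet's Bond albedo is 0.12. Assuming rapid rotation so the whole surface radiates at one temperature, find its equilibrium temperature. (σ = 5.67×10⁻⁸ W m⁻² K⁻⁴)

T_eq ≈ 300 K

Flux at 0.808 AU: S = 1366/0.808² = 2090 W m⁻².
Energy balance: absorbed = emitted ⇒ πR²·S(1−A) = 4πR²·σT_eq⁴, so T_eq⁴ = S(1−A)/(4σ).
T_eq = [2090 × 0.88 / (4 × 5.67×10⁻⁸)]^(1/4) = (8.12×10⁹)^(1/4) = 300 K.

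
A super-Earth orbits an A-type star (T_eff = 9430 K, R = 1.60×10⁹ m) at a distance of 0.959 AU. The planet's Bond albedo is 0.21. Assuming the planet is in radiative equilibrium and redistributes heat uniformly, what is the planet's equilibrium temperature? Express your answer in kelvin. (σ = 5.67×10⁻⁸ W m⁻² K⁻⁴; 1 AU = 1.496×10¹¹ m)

T_eq ≈ 664 K

d = 0.959 AU = 1.43×10¹¹ m.
L = 4πR_⋆²σT_⋆⁴ = 4π(1.60×10⁹)² × 5.67×10⁻⁸ × (9430)⁴ = 1.44×10²⁸ W.
S = L/(4πd²) = 5.58×10⁴ W m⁻².
Energy balance: absorbed = emitted ⇒ πR²·S(1−A) = 4πR²·σT_eq⁴, so T_eq⁴ = S(1−A)/(4σ).
T_eq = [5.58×10⁴ × 0.79 / (4 × 5.67×10⁻⁸)]^(1/4) = (1.94×10¹¹)^(1/4) = 664 K.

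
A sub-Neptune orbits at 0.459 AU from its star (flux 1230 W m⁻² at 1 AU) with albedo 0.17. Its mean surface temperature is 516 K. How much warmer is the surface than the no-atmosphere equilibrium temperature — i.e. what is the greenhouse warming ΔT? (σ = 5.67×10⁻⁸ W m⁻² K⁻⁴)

S = 1230/0.459² = 5838 W m⁻².
T_eq = [S(1−A)/(4σ)]^(1/4) = [5838×0.83/(4×5.67×10⁻⁸)]^(1/4) = 382.3 K.
ΔT = T_surf − T_eq = 516 − 382.3.

ΔT ≈ 133.7 K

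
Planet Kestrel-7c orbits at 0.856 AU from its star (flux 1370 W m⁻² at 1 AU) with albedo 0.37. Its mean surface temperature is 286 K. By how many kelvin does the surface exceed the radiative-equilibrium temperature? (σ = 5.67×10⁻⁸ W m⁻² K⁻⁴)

S = 1370/0.856² = 1870 W m⁻².
T_eq = [S(1−A)/(4σ)]^(1/4) = [1870×0.63/(4×5.67×10⁻⁸)]^(1/4) = 268.5 K.
ΔT = T_surf − T_eq = 286 − 268.5.

ΔT ≈ 17.5 K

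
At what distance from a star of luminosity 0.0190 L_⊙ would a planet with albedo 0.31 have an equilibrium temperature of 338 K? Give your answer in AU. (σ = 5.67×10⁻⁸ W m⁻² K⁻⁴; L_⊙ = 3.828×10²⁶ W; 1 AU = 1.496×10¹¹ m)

d ≈ 0.0776 AU

L = 0.0190 × 3.828×10²⁶ = 7.27×10²⁴ W.
From T_eq⁴ = L(1−A)/(16πσd²): d = √[L(1−A)/(16πσT_eq⁴)].
d = √[7.27×10²⁴ × 0.69 / (16π × 5.67×10⁻⁸ × (338)⁴)] = 1.16×10¹⁰ m = 0.0776 AU.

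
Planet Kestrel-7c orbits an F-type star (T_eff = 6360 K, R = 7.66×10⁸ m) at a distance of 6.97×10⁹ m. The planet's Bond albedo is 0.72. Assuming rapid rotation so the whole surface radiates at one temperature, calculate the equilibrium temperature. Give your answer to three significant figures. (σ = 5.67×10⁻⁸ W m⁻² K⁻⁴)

T_eq ≈ 1080 K

L = 4πR_⋆²σT_⋆⁴ = 4π(7.66×10⁸)² × 5.67×10⁻⁸ × (6360)⁴ = 6.84×10²⁶ W.
S = L/(4πd²) = 1.12×10⁶ W m⁻².
Energy balance: absorbed = emitted ⇒ πR²·S(1−A) = 4πR²·σT_eq⁴, so T_eq⁴ = S(1−A)/(4σ).
T_eq = [1.12×10⁶ × 0.28 / (4 × 5.67×10⁻⁸)]^(1/4) = (1.38×10¹²)^(1/4) = 1080 K.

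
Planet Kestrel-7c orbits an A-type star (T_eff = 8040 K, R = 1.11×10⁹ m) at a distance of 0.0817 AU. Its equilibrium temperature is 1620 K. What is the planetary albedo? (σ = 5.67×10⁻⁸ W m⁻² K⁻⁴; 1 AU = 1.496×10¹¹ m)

d = 0.0817 AU = 1.22×10¹⁰ m.
L = 4πR_⋆²σT_⋆⁴ = 4π(1.11×10⁹)² × 5.67×10⁻⁸ × (8040)⁴ = 3.67×10²⁷ W.
S = L/(4πd²) = 1.95×10⁶ W m⁻².
From T_eq⁴ = S(1−A)/(4σ): 1−A = 4σT_eq⁴/S.
1−A = 4 × 5.67×10⁻⁸ × (1620)⁴ / 1.95×10⁶ = 0.799.

A ≈ 0.20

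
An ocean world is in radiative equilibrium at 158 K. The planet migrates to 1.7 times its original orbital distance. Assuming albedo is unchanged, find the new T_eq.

T_eq ≈ 121 K

T_eq ∝ L^(1/4) · d^(−1/2).
T′ = 158 / 1.7^(1/2) = 121 K.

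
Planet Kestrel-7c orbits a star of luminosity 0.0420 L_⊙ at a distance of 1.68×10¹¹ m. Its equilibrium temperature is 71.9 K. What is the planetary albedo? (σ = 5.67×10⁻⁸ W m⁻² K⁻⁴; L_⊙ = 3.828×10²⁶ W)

L = 0.0420 × 3.828×10²⁶ = 1.61×10²⁵ W.
Flux: S = L/(4πd²) = 1.61×10²⁵/(4π×(1.68×10¹¹)²) = 45.3 W m⁻².
From T_eq⁴ = S(1−A)/(4σ): 1−A = 4σT_eq⁴/S.
1−A = 4 × 5.67×10⁻⁸ × (71.9)⁴ / 45.3 = 0.134.

A ≈ 0.87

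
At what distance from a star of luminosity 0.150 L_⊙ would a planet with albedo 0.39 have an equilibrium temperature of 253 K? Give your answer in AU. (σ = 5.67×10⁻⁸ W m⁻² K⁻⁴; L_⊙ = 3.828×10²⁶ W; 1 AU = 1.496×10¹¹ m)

L = 0.150 × 3.828×10²⁶ = 5.74×10²⁵ W.
From T_eq⁴ = L(1−A)/(16πσd²): d = √[L(1−A)/(16πσT_eq⁴)].
d = √[5.74×10²⁵ × 0.61 / (16π × 5.67×10⁻⁸ × (253)⁴)] = 5.48×10¹⁰ m = 0.366 AU.

d ≈ 0.366 AU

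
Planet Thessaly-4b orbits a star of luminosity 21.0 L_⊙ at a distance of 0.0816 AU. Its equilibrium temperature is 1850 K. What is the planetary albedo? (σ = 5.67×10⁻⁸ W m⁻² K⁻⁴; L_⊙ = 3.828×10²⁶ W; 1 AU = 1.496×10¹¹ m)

A ≈ 0.38

d = 0.0816 AU = 1.22×10¹⁰ m.
L = 21.0 × 3.828×10²⁶ = 8.04×10²⁷ W.
Flux: S = L/(4πd²) = 8.04×10²⁷/(4π×(1.22×10¹⁰)²) = 4.29×10⁶ W m⁻².
From T_eq⁴ = S(1−A)/(4σ): 1−A = 4σT_eq⁴/S.
1−A = 4 × 5.67×10⁻⁸ × (1850)⁴ / 4.29×10⁶ = 0.619.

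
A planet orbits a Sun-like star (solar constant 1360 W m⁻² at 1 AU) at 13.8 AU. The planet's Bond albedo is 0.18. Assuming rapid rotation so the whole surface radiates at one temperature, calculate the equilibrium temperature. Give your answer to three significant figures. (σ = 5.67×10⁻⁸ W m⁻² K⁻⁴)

Flux at 13.8 AU: S = 1360/13.8² = 7.14 W m⁻².
Energy balance: absorbed = emitted ⇒ πR²·S(1−A) = 4πR²·σT_eq⁴, so T_eq⁴ = S(1−A)/(4σ).
T_eq = [7.14 × 0.82 / (4 × 5.67×10⁻⁸)]^(1/4) = (2.58×10⁷)^(1/4) = 71.3 K.

T_eq ≈ 71.3 K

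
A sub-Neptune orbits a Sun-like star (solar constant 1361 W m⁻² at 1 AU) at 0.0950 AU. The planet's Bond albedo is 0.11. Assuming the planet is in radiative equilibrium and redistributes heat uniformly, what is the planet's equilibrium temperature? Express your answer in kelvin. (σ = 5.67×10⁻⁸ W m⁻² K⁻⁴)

Flux at 0.0950 AU: S = 1361/0.0950² = 1.51×10⁵ W m⁻².
Energy balance: absorbed = emitted ⇒ πR²·S(1−A) = 4πR²·σT_eq⁴, so T_eq⁴ = S(1−A)/(4σ).
T_eq = [1.51×10⁵ × 0.89 / (4 × 5.67×10⁻⁸)]^(1/4) = (5.92×10¹¹)^(1/4) = 877 K.

T_eq ≈ 877 K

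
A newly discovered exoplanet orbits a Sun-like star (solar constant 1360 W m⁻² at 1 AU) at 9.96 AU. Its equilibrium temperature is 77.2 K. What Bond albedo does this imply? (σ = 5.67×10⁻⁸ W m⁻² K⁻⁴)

A ≈ 0.41

Flux at 9.96 AU: S = 1360/9.96² = 13.7 W m⁻².
From T_eq⁴ = S(1−A)/(4σ): 1−A = 4σT_eq⁴/S.
1−A = 4 × 5.67×10⁻⁸ × (77.2)⁴ / 13.7 = 0.588.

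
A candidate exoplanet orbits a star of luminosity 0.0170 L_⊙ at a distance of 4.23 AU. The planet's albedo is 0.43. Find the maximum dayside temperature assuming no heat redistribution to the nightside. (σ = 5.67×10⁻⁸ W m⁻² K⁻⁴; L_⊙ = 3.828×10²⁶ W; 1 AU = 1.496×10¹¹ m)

T_ss ≈ 60.0 K

d = 4.23 AU = 6.33×10¹¹ m.
L = 0.0170 × 3.828×10²⁶ = 6.51×10²⁴ W.
Flux: S = L/(4πd²) = 6.51×10²⁴/(4π×(6.33×10¹¹)²) = 1.29 W m⁻².
With no redistribution each surface element balances locally: S(1−A) = σT⁴.
T = [1.29 × 0.57 / 5.67×10⁻⁸]^(1/4) = (1.30×10⁷)^(1/4) = 60.0 K.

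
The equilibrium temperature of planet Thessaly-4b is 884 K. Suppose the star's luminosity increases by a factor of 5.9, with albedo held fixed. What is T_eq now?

T_eq ∝ L^(1/4) · d^(−1/2).
T′ = 884 × 5.9^(1/4) = 1380 K.

T_eq ≈ 1380 K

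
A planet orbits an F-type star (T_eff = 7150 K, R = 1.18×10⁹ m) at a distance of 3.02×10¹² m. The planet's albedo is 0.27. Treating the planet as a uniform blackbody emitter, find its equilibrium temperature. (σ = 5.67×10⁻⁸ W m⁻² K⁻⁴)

L = 4πR_⋆²σT_⋆⁴ = 4π(1.18×10⁹)² × 5.67×10⁻⁸ × (7150)⁴ = 2.59×10²⁷ W.
S = L/(4πd²) = 22.6 W m⁻².
Energy balance: absorbed = emitted ⇒ πR²·S(1−A) = 4πR²·σT_eq⁴, so T_eq⁴ = S(1−A)/(4σ).
T_eq = [22.6 × 0.73 / (4 × 5.67×10⁻⁸)]^(1/4) = (7.28×10⁷)^(1/4) = 92.4 K.

T_eq ≈ 92.4 K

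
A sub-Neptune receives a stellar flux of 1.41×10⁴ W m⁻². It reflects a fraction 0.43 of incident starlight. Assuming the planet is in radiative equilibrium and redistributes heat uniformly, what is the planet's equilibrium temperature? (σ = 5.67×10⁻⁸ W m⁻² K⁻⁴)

Energy balance: absorbed = emitted ⇒ πR²·S(1−A) = 4πR²·σT_eq⁴, so T_eq⁴ = S(1−A)/(4σ).
T_eq = [1.41×10⁴ × 0.57 / (4 × 5.67×10⁻⁸)]^(1/4) = (3.54×10¹⁰)^(1/4) = 434 K.

T_eq ≈ 434 K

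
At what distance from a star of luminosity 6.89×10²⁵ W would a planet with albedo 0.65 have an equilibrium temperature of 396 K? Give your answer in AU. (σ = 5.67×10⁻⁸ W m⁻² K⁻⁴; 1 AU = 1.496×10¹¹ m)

From T_eq⁴ = L(1−A)/(16πσd²): d = √[L(1−A)/(16πσT_eq⁴)].
d = √[6.89×10²⁵ × 0.35 / (16π × 5.67×10⁻⁸ × (396)⁴)] = 1.85×10¹⁰ m = 0.124 AU.

d ≈ 0.124 AU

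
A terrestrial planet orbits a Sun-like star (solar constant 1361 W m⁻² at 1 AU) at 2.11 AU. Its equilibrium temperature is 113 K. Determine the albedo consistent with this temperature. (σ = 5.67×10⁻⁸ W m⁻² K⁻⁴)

Flux at 2.11 AU: S = 1361/2.11² = 306 W m⁻².
From T_eq⁴ = S(1−A)/(4σ): 1−A = 4σT_eq⁴/S.
1−A = 4 × 5.67×10⁻⁸ × (113)⁴ / 306 = 0.121.

A ≈ 0.88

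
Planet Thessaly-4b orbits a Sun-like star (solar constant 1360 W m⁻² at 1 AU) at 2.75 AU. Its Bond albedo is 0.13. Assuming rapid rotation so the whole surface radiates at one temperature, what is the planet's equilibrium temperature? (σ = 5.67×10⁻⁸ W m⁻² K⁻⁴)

T_eq ≈ 162 K

Flux at 2.75 AU: S = 1360/2.75² = 180 W m⁻².
Energy balance: absorbed = emitted ⇒ πR²·S(1−A) = 4πR²·σT_eq⁴, so T_eq⁴ = S(1−A)/(4σ).
T_eq = [180 × 0.87 / (4 × 5.67×10⁻⁸)]^(1/4) = (6.90×10⁸)^(1/4) = 162 K.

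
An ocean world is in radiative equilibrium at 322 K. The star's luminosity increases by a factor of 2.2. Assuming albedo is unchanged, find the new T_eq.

T_eq ∝ L^(1/4) · d^(−1/2).
T′ = 322 × 2.2^(1/4) = 392 K.

T_eq ≈ 392 K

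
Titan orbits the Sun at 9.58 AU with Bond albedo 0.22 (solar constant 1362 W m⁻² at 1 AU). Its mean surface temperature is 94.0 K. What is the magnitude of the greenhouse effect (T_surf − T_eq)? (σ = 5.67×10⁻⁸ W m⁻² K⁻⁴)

S = 1362/9.58² = 14.84 W m⁻².
T_eq = [S(1−A)/(4σ)]^(1/4) = [14.84×0.78/(4×5.67×10⁻⁸)]^(1/4) = 84.5 K.
ΔT = T_surf − T_eq = 94 − 84.5.

ΔT ≈ 9.5 K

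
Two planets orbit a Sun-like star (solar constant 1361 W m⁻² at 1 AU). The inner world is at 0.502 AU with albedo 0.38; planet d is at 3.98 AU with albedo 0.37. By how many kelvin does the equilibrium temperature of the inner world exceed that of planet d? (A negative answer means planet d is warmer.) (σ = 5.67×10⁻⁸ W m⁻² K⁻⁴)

ΔT ≈ 224.3 K

T_eq = [S₀(1−A)/(4σd²)]^(1/4), so T ∝ (1−A)^(1/4) / √d.
T₁ = [1361×0.62/(4×5.67×10⁻⁸×0.502²)]^(1/4) = 348.58 K.
T₂ = [1361×0.63/(4×5.67×10⁻⁸×3.98²)]^(1/4) = 124.29 K.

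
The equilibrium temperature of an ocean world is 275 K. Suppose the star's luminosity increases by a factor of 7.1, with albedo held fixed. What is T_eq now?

T_eq ≈ 449 K

T_eq ∝ L^(1/4) · d^(−1/2).
T′ = 275 × 7.1^(1/4) = 449 K.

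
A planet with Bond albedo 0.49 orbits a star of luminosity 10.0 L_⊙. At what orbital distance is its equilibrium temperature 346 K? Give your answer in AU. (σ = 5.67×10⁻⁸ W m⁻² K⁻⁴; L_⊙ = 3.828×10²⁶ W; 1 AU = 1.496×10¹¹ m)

L = 10.0 × 3.828×10²⁶ = 3.83×10²⁷ W.
From T_eq⁴ = L(1−A)/(16πσd²): d = √[L(1−A)/(16πσT_eq⁴)].
d = √[3.83×10²⁷ × 0.51 / (16π × 5.67×10⁻⁸ × (346)⁴)] = 2.19×10¹¹ m = 1.46 AU.

d ≈ 1.46 AU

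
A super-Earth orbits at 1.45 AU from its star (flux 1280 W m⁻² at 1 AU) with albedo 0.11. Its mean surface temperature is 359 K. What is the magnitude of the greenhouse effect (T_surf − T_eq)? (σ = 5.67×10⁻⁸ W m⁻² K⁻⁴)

ΔT ≈ 137.9 K

S = 1280/1.45² = 608.8 W m⁻².
T_eq = [S(1−A)/(4σ)]^(1/4) = [608.8×0.89/(4×5.67×10⁻⁸)]^(1/4) = 221.1 K.
ΔT = T_surf − T_eq = 359 − 221.1.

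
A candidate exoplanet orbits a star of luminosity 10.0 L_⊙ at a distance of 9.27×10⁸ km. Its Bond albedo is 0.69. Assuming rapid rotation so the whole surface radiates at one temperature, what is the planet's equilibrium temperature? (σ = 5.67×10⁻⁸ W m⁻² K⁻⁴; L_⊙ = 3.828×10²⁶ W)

T_eq ≈ 148 K

d = 9.27×10⁸ km = 9.27×10¹¹ m.
L = 10.0 × 3.828×10²⁶ = 3.83×10²⁷ W.
Flux: S = L/(4πd²) = 3.83×10²⁷/(4π×(9.27×10¹¹)²) = 354 W m⁻².
Energy balance: absorbed = emitted ⇒ πR²·S(1−A) = 4πR²·σT_eq⁴, so T_eq⁴ = S(1−A)/(4σ).
T_eq = [354 × 0.31 / (4 × 5.67×10⁻⁸)]^(1/4) = (4.85×10⁸)^(1/4) = 148 K.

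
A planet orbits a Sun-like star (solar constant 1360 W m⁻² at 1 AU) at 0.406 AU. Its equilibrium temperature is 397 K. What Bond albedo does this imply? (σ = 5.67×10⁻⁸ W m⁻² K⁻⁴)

A ≈ 0.32

Flux at 0.406 AU: S = 1360/0.406² = 8250 W m⁻².
From T_eq⁴ = S(1−A)/(4σ): 1−A = 4σT_eq⁴/S.
1−A = 4 × 5.67×10⁻⁸ × (397)⁴ / 8250 = 0.683.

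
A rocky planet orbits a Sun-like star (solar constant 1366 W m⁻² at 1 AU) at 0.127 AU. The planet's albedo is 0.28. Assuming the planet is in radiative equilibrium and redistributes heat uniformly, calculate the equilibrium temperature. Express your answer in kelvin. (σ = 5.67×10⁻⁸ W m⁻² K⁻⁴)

Flux at 0.127 AU: S = 1366/0.127² = 8.47×10⁴ W m⁻².
Energy balance: absorbed = emitted ⇒ πR²·S(1−A) = 4πR²·σT_eq⁴, so T_eq⁴ = S(1−A)/(4σ).
T_eq = [8.47×10⁴ × 0.72 / (4 × 5.67×10⁻⁸)]^(1/4) = (2.69×10¹¹)^(1/4) = 720 K.

T_eq ≈ 720 K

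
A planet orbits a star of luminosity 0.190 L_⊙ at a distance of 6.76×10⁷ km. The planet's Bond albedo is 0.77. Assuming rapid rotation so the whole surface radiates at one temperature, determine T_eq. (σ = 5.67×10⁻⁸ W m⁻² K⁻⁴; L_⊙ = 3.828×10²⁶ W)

T_eq ≈ 189 K

d = 6.76×10⁷ km = 6.76×10¹⁰ m.
L = 0.190 × 3.828×10²⁶ = 7.27×10²⁵ W.
Flux: S = L/(4πd²) = 7.27×10²⁵/(4π×(6.76×10¹⁰)²) = 1270 W m⁻².
Energy balance: absorbed = emitted ⇒ πR²·S(1−A) = 4πR²·σT_eq⁴, so T_eq⁴ = S(1−A)/(4σ).
T_eq = [1270 × 0.23 / (4 × 5.67×10⁻⁸)]^(1/4) = (1.28×10⁹)^(1/4) = 189 K.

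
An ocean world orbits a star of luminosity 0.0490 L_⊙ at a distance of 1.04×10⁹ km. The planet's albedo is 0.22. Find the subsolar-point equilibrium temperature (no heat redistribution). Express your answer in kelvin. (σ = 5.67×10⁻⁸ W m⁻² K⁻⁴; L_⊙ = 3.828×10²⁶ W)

T_ss ≈ 66.0 K

d = 1.04×10⁹ km = 1.04×10¹² m.
L = 0.0490 × 3.828×10²⁶ = 1.88×10²⁵ W.
Flux: S = L/(4πd²) = 1.88×10²⁵/(4π×(1.04×10¹²)²) = 1.38 W m⁻².
At the subsolar point the surface absorbs S(1−A) and emits σT⁴ per unit area — no factor of 4, since only the local patch is in balance.
T = [1.38 × 0.78 / 5.67×10⁻⁸]^(1/4) = (1.90×10⁷)^(1/4) = 66.0 K.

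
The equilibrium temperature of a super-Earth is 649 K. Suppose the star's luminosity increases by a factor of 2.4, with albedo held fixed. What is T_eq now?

T_eq ≈ 808 K

T_eq ∝ L^(1/4) · d^(−1/2).
T′ = 649 × 2.4^(1/4) = 808 K.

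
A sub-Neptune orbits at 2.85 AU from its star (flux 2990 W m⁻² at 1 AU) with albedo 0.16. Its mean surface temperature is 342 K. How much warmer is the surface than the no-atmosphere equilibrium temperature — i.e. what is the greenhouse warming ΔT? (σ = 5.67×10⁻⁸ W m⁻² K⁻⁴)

ΔT ≈ 149.8 K

S = 2990/2.85² = 368.1 W m⁻².
T_eq = [S(1−A)/(4σ)]^(1/4) = [368.1×0.84/(4×5.67×10⁻⁸)]^(1/4) = 192.2 K.
ΔT = T_surf − T_eq = 342 − 192.2.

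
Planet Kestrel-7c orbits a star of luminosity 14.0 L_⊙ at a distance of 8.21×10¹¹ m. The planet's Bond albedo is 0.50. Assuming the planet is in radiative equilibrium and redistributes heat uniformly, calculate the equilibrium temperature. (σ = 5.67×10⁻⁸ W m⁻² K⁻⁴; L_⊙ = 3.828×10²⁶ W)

T_eq ≈ 193 K

L = 14.0 × 3.828×10²⁶ = 5.36×10²⁷ W.
Flux: S = L/(4πd²) = 5.36×10²⁷/(4π×(8.21×10¹¹)²) = 633 W m⁻².
Energy balance: absorbed = emitted ⇒ πR²·S(1−A) = 4πR²·σT_eq⁴, so T_eq⁴ = S(1−A)/(4σ).
T_eq = [633 × 0.50 / (4 × 5.67×10⁻⁸)]^(1/4) = (1.39×10⁹)^(1/4) = 193 K.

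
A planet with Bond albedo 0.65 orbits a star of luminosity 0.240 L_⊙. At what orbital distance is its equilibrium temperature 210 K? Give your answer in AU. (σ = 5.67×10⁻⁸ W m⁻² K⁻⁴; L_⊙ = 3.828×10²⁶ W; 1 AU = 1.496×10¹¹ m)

d ≈ 0.509 AU

L = 0.240 × 3.828×10²⁶ = 9.19×10²⁵ W.
From T_eq⁴ = L(1−A)/(16πσd²): d = √[L(1−A)/(16πσT_eq⁴)].
d = √[9.19×10²⁵ × 0.35 / (16π × 5.67×10⁻⁸ × (210)⁴)] = 7.62×10¹⁰ m = 0.509 AU.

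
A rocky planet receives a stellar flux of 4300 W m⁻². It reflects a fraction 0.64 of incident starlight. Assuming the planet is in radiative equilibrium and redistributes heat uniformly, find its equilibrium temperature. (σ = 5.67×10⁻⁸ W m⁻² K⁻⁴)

T_eq ≈ 287 K

Energy balance: absorbed = emitted ⇒ πR²·S(1−A) = 4πR²·σT_eq⁴, so T_eq⁴ = S(1−A)/(4σ).
T_eq = [4300 × 0.36 / (4 × 5.67×10⁻⁸)]^(1/4) = (6.83×10⁹)^(1/4) = 287 K.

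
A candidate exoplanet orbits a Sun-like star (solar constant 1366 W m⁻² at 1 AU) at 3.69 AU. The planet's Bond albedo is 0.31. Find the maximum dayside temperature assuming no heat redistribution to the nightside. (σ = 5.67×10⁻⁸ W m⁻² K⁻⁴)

T_ss ≈ 187 K

Flux at 3.69 AU: S = 1366/3.69² = 100 W m⁻².
With no redistribution each surface element balances locally: S(1−A) = σT⁴.
T = [100 × 0.69 / 5.67×10⁻⁸]^(1/4) = (1.22×10⁹)^(1/4) = 187 K.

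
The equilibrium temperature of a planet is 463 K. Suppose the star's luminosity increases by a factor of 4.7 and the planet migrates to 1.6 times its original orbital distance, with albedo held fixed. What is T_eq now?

T_eq ∝ L^(1/4) · d^(−1/2).
T′ = 463 × 4.7^(1/4) / 1.6^(1/2) = 539 K.

T_eq ≈ 539 K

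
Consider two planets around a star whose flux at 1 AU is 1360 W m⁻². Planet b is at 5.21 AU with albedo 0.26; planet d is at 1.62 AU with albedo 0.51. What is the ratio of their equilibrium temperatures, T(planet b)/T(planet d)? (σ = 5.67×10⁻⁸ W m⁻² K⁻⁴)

T₁/T₂ ≈ 0.618

T_eq = [S₀(1−A)/(4σd²)]^(1/4), so T ∝ (1−A)^(1/4) / √d.
T₁ = [1360×0.74/(4×5.67×10⁻⁸×5.21²)]^(1/4) = 113.07 K.
T₂ = [1360×0.49/(4×5.67×10⁻⁸×1.62²)]^(1/4) = 182.92 K.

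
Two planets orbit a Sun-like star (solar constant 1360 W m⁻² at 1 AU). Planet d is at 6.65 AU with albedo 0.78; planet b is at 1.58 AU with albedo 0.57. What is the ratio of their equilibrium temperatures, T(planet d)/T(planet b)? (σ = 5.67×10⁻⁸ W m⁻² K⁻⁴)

T_eq = [S₀(1−A)/(4σd²)]^(1/4), so T ∝ (1−A)^(1/4) / √d.
T₁ = [1360×0.22/(4×5.67×10⁻⁸×6.65²)]^(1/4) = 73.90 K.
T₂ = [1360×0.43/(4×5.67×10⁻⁸×1.58²)]^(1/4) = 179.27 K.

T₁/T₂ ≈ 0.412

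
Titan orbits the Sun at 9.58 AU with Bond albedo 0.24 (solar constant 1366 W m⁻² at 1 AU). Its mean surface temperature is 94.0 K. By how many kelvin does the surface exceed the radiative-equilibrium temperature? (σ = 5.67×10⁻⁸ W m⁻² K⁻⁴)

S = 1366/9.58² = 14.88 W m⁻².
T_eq = [S(1−A)/(4σ)]^(1/4) = [14.88×0.76/(4×5.67×10⁻⁸)]^(1/4) = 84.0 K.
ΔT = T_surf − T_eq = 94 − 84.0.

ΔT ≈ 10.0 K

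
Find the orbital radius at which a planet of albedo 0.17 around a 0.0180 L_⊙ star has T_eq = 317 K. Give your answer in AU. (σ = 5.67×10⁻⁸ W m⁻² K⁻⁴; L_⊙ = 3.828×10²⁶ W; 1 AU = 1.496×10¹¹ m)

L = 0.0180 × 3.828×10²⁶ = 6.89×10²⁴ W.
From T_eq⁴ = L(1−A)/(16πσd²): d = √[L(1−A)/(16πσT_eq⁴)].
d = √[6.89×10²⁴ × 0.83 / (16π × 5.67×10⁻⁸ × (317)⁴)] = 1.41×10¹⁰ m = 0.0942 AU.

d ≈ 0.0942 AU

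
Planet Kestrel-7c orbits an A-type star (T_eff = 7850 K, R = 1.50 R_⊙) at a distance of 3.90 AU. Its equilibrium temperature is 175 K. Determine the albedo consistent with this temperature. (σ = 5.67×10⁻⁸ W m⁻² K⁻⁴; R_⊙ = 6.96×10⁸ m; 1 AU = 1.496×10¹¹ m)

A ≈ 0.69

R_⋆ = 1.50 × 6.96×10⁸ = 1.04×10⁹ m.
d = 3.90 AU = 5.83×10¹¹ m.
L = 4πR_⋆²σT_⋆⁴ = 4π(1.04×10⁹)² × 5.67×10⁻⁸ × (7850)⁴ = 2.95×10²⁷ W.
S = L/(4πd²) = 689 W m⁻².
From T_eq⁴ = S(1−A)/(4σ): 1−A = 4σT_eq⁴/S.
1−A = 4 × 5.67×10⁻⁸ × (175)⁴ / 689 = 0.309.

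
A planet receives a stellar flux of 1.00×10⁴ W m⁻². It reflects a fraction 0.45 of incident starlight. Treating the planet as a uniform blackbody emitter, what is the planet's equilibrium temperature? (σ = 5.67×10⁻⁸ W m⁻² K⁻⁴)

Energy balance: absorbed = emitted ⇒ πR²·S(1−A) = 4πR²·σT_eq⁴, so T_eq⁴ = S(1−A)/(4σ).
T_eq = [1.00×10⁴ × 0.55 / (4 × 5.67×10⁻⁸)]^(1/4) = (2.43×10¹⁰)^(1/4) = 395 K.

T_eq ≈ 395 K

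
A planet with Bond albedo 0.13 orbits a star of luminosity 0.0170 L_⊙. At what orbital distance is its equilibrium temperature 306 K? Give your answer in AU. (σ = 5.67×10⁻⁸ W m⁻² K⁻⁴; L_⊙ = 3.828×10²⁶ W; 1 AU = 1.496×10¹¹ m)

d ≈ 0.101 AU

L = 0.0170 × 3.828×10²⁶ = 6.51×10²⁴ W.
From T_eq⁴ = L(1−A)/(16πσd²): d = √[L(1−A)/(16πσT_eq⁴)].
d = √[6.51×10²⁴ × 0.87 / (16π × 5.67×10⁻⁸ × (306)⁴)] = 1.51×10¹⁰ m = 0.101 AU.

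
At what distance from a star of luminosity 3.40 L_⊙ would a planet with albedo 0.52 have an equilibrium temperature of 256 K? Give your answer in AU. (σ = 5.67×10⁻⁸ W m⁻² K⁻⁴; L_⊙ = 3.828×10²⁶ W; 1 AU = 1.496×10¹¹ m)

d ≈ 1.51 AU

L = 3.40 × 3.828×10²⁶ = 1.30×10²⁷ W.
From T_eq⁴ = L(1−A)/(16πσd²): d = √[L(1−A)/(16πσT_eq⁴)].
d = √[1.30×10²⁷ × 0.48 / (16π × 5.67×10⁻⁸ × (256)⁴)] = 2.26×10¹¹ m = 1.51 AU.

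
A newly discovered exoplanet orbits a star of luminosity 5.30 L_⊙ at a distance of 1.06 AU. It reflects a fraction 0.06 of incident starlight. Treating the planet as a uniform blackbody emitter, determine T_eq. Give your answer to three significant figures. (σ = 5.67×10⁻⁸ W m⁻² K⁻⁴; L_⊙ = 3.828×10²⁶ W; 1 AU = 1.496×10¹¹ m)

T_eq ≈ 404 K

d = 1.06 AU = 1.59×10¹¹ m.
L = 5.30 × 3.828×10²⁶ = 2.03×10²⁷ W.
Flux: S = L/(4πd²) = 2.03×10²⁷/(4π×(1.59×10¹¹)²) = 6420 W m⁻².
Energy balance: absorbed = emitted ⇒ πR²·S(1−A) = 4πR²·σT_eq⁴, so T_eq⁴ = S(1−A)/(4σ).
T_eq = [6420 × 0.94 / (4 × 5.67×10⁻⁸)]^(1/4) = (2.66×10¹⁰)^(1/4) = 404 K.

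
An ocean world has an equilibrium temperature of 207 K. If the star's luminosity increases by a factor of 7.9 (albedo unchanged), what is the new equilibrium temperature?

T_eq ≈ 347 K

T_eq ∝ L^(1/4) · d^(−1/2).
T′ = 207 × 7.9^(1/4) = 347 K.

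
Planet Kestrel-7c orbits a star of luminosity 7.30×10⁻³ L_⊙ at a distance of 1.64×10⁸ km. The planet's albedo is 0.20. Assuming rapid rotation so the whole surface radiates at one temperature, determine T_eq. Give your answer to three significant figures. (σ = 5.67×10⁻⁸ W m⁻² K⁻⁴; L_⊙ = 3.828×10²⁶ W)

d = 1.64×10⁸ km = 1.64×10¹¹ m.
L = 7.30×10⁻³ × 3.828×10²⁶ = 2.79×10²⁴ W.
Flux: S = L/(4πd²) = 2.79×10²⁴/(4π×(1.64×10¹¹)²) = 8.27 W m⁻².
Energy balance: absorbed = emitted ⇒ πR²·S(1−A) = 4πR²·σT_eq⁴, so T_eq⁴ = S(1−A)/(4σ).
T_eq = [8.27 × 0.80 / (4 × 5.67×10⁻⁸)]^(1/4) = (2.92×10⁷)^(1/4) = 73.5 K.

T_eq ≈ 73.5 K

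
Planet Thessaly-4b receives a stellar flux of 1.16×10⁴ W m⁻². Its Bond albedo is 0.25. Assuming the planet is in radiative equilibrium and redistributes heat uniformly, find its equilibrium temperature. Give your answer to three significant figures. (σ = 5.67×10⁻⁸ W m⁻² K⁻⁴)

T_eq ≈ 443 K

Energy balance: absorbed = emitted ⇒ πR²·S(1−A) = 4πR²·σT_eq⁴, so T_eq⁴ = S(1−A)/(4σ).
T_eq = [1.16×10⁴ × 0.75 / (4 × 5.67×10⁻⁸)]^(1/4) = (3.84×10¹⁰)^(1/4) = 443 K.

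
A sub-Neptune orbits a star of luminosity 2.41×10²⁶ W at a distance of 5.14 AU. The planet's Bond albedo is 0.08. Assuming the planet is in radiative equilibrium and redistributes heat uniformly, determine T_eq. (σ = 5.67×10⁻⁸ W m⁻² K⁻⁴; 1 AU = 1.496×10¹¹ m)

d = 5.14 AU = 7.69×10¹¹ m.
Flux: S = L/(4πd²) = 2.41×10²⁶/(4π×(7.69×10¹¹)²) = 32.4 W m⁻².
Energy balance: absorbed = emitted ⇒ πR²·S(1−A) = 4πR²·σT_eq⁴, so T_eq⁴ = S(1−A)/(4σ).
T_eq = [32.4 × 0.92 / (4 × 5.67×10⁻⁸)]^(1/4) = (1.32×10⁸)^(1/4) = 107 K.

T_eq ≈ 107 K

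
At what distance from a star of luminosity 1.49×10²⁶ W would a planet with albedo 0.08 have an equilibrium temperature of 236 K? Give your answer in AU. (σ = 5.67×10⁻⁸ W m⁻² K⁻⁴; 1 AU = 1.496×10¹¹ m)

From T_eq⁴ = L(1−A)/(16πσd²): d = √[L(1−A)/(16πσT_eq⁴)].
d = √[1.49×10²⁶ × 0.92 / (16π × 5.67×10⁻⁸ × (236)⁴)] = 1.25×10¹¹ m = 0.832 AU.

d ≈ 0.832 AU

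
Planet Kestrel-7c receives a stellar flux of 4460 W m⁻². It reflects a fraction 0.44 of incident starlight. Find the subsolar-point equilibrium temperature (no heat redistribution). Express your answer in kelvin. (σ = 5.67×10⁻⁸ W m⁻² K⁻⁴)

T_ss ≈ 458 K

At the subsolar point the surface absorbs S(1−A) and emits σT⁴ per unit area — no factor of 4, since only the local patch is in balance.
T = [4460 × 0.56 / 5.67×10⁻⁸]^(1/4) = (4.40×10¹⁰)^(1/4) = 458 K.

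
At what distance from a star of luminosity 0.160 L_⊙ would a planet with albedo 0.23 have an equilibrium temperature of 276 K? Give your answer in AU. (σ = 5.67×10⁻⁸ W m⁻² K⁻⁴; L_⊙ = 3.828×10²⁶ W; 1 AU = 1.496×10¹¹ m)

d ≈ 0.357 AU

L = 0.160 × 3.828×10²⁶ = 6.12×10²⁵ W.
From T_eq⁴ = L(1−A)/(16πσd²): d = √[L(1−A)/(16πσT_eq⁴)].
d = √[6.12×10²⁵ × 0.77 / (16π × 5.67×10⁻⁸ × (276)⁴)] = 5.34×10¹⁰ m = 0.357 AU.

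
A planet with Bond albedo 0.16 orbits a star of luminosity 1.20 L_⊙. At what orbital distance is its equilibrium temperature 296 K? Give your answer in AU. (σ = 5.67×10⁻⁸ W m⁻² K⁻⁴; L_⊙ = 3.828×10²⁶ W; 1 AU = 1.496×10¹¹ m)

L = 1.20 × 3.828×10²⁶ = 4.59×10²⁶ W.
From T_eq⁴ = L(1−A)/(16πσd²): d = √[L(1−A)/(16πσT_eq⁴)].
d = √[4.59×10²⁶ × 0.84 / (16π × 5.67×10⁻⁸ × (296)⁴)] = 1.33×10¹¹ m = 0.888 AU.

d ≈ 0.888 AU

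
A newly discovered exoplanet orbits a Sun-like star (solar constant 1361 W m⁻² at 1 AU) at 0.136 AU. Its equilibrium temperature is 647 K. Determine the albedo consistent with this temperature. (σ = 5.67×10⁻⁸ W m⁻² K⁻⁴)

A ≈ 0.46

Flux at 0.136 AU: S = 1361/0.136² = 7.36×10⁴ W m⁻².
From T_eq⁴ = S(1−A)/(4σ): 1−A = 4σT_eq⁴/S.
1−A = 4 × 5.67×10⁻⁸ × (647)⁴ / 7.36×10⁴ = 0.540.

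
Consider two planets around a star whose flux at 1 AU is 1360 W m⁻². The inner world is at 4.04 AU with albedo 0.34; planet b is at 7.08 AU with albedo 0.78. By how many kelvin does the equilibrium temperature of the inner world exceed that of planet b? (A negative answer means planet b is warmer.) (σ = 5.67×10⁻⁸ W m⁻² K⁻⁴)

T_eq = [S₀(1−A)/(4σd²)]^(1/4), so T ∝ (1−A)^(1/4) / √d.
T₁ = [1360×0.66/(4×5.67×10⁻⁸×4.04²)]^(1/4) = 124.79 K.
T₂ = [1360×0.22/(4×5.67×10⁻⁸×7.08²)]^(1/4) = 71.62 K.

ΔT ≈ 53.2 K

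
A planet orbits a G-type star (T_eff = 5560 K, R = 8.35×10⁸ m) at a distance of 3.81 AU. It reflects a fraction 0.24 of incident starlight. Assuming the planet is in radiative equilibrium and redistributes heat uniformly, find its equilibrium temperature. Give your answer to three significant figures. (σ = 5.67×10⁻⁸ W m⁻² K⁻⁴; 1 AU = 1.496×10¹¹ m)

d = 3.81 AU = 5.70×10¹¹ m.
L = 4πR_⋆²σT_⋆⁴ = 4π(8.35×10⁸)² × 5.67×10⁻⁸ × (5560)⁴ = 4.75×10²⁶ W.
S = L/(4πd²) = 116 W m⁻².
Energy balance: absorbed = emitted ⇒ πR²·S(1−A) = 4πR²·σT_eq⁴, so T_eq⁴ = S(1−A)/(4σ).
T_eq = [116 × 0.76 / (4 × 5.67×10⁻⁸)]^(1/4) = (3.90×10⁸)^(1/4) = 141 K.

T_eq ≈ 141 K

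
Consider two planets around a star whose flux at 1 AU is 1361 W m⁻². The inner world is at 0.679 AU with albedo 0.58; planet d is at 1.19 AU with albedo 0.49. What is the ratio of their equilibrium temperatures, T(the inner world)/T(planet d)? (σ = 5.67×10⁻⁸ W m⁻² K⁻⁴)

T_eq = [S₀(1−A)/(4σd²)]^(1/4), so T ∝ (1−A)^(1/4) / √d.
T₁ = [1361×0.42/(4×5.67×10⁻⁸×0.679²)]^(1/4) = 271.91 K.
T₂ = [1361×0.51/(4×5.67×10⁻⁸×1.19²)]^(1/4) = 215.61 K.

T₁/T₂ ≈ 1.261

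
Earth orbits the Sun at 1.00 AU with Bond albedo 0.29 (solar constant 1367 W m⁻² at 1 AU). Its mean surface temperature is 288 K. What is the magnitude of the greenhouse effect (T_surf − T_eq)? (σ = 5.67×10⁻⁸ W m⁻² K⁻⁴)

S = 1367/1.00² = 1367 W m⁻².
T_eq = [S(1−A)/(4σ)]^(1/4) = [1367×0.71/(4×5.67×10⁻⁸)]^(1/4) = 255.8 K.
ΔT = T_surf − T_eq = 288 − 255.8.

ΔT ≈ 32.2 K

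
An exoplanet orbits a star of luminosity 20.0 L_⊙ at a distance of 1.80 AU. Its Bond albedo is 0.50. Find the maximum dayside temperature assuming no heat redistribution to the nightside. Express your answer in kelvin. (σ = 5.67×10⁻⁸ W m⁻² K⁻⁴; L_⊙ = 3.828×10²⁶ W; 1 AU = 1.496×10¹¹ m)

d = 1.80 AU = 2.69×10¹¹ m.
L = 20.0 × 3.828×10²⁶ = 7.66×10²⁷ W.
Flux: S = L/(4πd²) = 7.66×10²⁷/(4π×(2.69×10¹¹)²) = 8400 W m⁻².
With no redistribution each surface element balances locally: S(1−A) = σT⁴.
T = [8400 × 0.50 / 5.67×10⁻⁸]^(1/4) = (7.41×10¹⁰)^(1/4) = 522 K.

T_ss ≈ 522 K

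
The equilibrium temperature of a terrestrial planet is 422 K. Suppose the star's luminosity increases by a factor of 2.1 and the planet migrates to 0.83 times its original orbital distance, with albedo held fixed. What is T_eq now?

T_eq ≈ 558 K

T_eq ∝ L^(1/4) · d^(−1/2).
T′ = 422 × 2.1^(1/4) / 0.83^(1/2) = 558 K.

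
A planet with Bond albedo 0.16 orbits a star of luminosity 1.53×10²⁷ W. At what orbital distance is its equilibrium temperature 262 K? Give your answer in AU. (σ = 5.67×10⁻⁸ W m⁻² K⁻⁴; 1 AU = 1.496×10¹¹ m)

d ≈ 2.07 AU

From T_eq⁴ = L(1−A)/(16πσd²): d = √[L(1−A)/(16πσT_eq⁴)].
d = √[1.53×10²⁷ × 0.84 / (16π × 5.67×10⁻⁸ × (262)⁴)] = 3.09×10¹¹ m = 2.07 AU.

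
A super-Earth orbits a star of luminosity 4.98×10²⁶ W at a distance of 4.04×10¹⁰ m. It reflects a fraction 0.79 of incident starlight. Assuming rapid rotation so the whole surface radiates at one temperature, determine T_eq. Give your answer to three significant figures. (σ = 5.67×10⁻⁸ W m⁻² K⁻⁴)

T_eq ≈ 387 K

Flux: S = L/(4πd²) = 4.98×10²⁶/(4π×(4.04×10¹⁰)²) = 2.43×10⁴ W m⁻².
Energy balance: absorbed = emitted ⇒ πR²·S(1−A) = 4πR²·σT_eq⁴, so T_eq⁴ = S(1−A)/(4σ).
T_eq = [2.43×10⁴ × 0.21 / (4 × 5.67×10⁻⁸)]^(1/4) = (2.25×10¹⁰)^(1/4) = 387 K.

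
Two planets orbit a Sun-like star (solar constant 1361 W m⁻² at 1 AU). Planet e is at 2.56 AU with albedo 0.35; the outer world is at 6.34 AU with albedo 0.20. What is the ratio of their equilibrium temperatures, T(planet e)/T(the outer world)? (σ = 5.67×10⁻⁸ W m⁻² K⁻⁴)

T_eq = [S₀(1−A)/(4σd²)]^(1/4), so T ∝ (1−A)^(1/4) / √d.
T₁ = [1361×0.65/(4×5.67×10⁻⁸×2.56²)]^(1/4) = 156.19 K.
T₂ = [1361×0.80/(4×5.67×10⁻⁸×6.34²)]^(1/4) = 104.54 K.

T₁/T₂ ≈ 1.494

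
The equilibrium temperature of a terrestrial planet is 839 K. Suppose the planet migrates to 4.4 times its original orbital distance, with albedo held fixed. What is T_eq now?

T_eq ∝ L^(1/4) · d^(−1/2).
T′ = 839 / 4.4^(1/2) = 400 K.

T_eq ≈ 400 K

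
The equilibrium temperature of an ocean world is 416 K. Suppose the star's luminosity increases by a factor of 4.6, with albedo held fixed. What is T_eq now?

T_eq ≈ 609 K

T_eq ∝ L^(1/4) · d^(−1/2).
T′ = 416 × 4.6^(1/4) = 609 K.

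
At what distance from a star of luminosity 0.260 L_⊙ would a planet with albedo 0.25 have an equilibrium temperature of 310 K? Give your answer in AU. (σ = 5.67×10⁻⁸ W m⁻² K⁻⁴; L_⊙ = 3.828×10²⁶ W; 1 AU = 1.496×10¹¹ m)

d ≈ 0.356 AU

L = 0.260 × 3.828×10²⁶ = 9.95×10²⁵ W.
From T_eq⁴ = L(1−A)/(16πσd²): d = √[L(1−A)/(16πσT_eq⁴)].
d = √[9.95×10²⁵ × 0.75 / (16π × 5.67×10⁻⁸ × (310)⁴)] = 5.33×10¹⁰ m = 0.356 AU.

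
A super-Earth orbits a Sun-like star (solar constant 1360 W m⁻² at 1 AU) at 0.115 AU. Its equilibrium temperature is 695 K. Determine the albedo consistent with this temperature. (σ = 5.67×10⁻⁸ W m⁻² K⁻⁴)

Flux at 0.115 AU: S = 1360/0.115² = 1.03×10⁵ W m⁻².
From T_eq⁴ = S(1−A)/(4σ): 1−A = 4σT_eq⁴/S.
1−A = 4 × 5.67×10⁻⁸ × (695)⁴ / 1.03×10⁵ = 0.515.

A ≈ 0.49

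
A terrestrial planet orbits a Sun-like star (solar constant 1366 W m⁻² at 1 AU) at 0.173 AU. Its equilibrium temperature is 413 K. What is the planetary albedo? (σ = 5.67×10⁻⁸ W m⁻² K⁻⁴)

Flux at 0.173 AU: S = 1366/0.173² = 4.56×10⁴ W m⁻².
From T_eq⁴ = S(1−A)/(4σ): 1−A = 4σT_eq⁴/S.
1−A = 4 × 5.67×10⁻⁸ × (413)⁴ / 4.56×10⁴ = 0.145.

A ≈ 0.86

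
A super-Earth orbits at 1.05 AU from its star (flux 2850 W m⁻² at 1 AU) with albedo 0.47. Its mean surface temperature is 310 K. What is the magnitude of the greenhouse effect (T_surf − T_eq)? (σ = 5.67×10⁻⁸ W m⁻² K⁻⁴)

S = 2850/1.05² = 2585 W m⁻².
T_eq = [S(1−A)/(4σ)]^(1/4) = [2585×0.53/(4×5.67×10⁻⁸)]^(1/4) = 278.8 K.
ΔT = T_surf − T_eq = 310 − 278.8.

ΔT ≈ 31.2 K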